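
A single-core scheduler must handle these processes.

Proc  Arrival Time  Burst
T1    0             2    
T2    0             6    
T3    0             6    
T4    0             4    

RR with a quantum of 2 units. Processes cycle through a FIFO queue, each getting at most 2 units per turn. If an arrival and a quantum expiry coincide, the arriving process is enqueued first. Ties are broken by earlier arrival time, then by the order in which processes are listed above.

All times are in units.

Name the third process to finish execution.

T2

Schedule: | T1 0-2 | T2 2-4 | T3 4-6 | T4 6-8 | T2 8-10 | T3 10-12 | T4 12-14 | T2 14-16 | T3 16-18 |
Completion: T1=2  T2=16  T3=18  T4=14
Finish order: T1 → T4 → T2 → T3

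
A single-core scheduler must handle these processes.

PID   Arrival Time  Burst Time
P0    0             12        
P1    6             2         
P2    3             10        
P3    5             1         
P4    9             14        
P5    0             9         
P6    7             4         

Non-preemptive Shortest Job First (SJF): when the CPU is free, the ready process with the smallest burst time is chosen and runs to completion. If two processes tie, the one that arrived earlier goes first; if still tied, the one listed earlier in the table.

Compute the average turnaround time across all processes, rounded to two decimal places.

Gantt: | P5 0-9 | P3 9-10 | P1 10-12 | P6 12-16 | P2 16-26 | P0 26-38 | P4 38-52 |
Completion: P0=38  P1=12  P2=26  P3=10  P4=52  P5=9  P6=16
Turnaround times: P0=38, P1=6, P2=23, P3=5, P4=43, P5=9, P6=9
Average turnaround = (38+6+23+5+43+9+9) / 7 = 133/7 = 19.00

19.00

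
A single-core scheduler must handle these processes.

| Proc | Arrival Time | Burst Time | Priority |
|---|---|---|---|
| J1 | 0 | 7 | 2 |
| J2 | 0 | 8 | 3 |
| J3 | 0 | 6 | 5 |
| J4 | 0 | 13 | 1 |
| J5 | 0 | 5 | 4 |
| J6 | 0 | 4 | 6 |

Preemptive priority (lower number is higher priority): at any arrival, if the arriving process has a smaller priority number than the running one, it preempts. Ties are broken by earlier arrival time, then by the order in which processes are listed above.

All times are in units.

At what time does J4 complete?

Gantt: | J4 0-13 | J1 13-20 | J2 20-28 | J5 28-33 | J3 33-39 | J6 39-43 |
Completion: J1=20  J2=28  J3=39  J4=13  J5=33  J6=43

13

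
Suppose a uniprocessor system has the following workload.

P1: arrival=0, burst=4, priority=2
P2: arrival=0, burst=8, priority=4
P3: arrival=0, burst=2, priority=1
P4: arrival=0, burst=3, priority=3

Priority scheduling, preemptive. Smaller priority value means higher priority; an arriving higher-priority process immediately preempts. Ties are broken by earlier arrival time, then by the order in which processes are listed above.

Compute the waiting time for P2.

Timeline: | P3 0-2 | P1 2-6 | P4 6-9 | P2 9-17 |
Completion: P1=6  P2=17  P3=2  P4=9
Waiting(P2) = turnaround − burst = 17 − 8 = 9

9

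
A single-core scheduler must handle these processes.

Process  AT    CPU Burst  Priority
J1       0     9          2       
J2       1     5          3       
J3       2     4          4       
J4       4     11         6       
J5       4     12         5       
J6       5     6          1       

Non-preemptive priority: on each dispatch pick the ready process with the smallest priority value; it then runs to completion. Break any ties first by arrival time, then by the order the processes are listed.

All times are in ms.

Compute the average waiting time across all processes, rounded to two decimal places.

14.67

Timeline: | J1 0-9 | J6 9-15 | J2 15-20 | J3 20-24 | J5 24-36 | J4 36-47 |
Completion: J1=9  J2=20  J3=24  J4=47  J5=36  J6=15
Turnaround (C−A): J1=9  J2=19  J3=22  J4=43  J5=32  J6=10
Waiting times: J1=0, J2=14, J3=18, J4=32, J5=20, J6=4
Average waiting = (0+14+18+32+20+4) / 6 = 88/6 = 14.67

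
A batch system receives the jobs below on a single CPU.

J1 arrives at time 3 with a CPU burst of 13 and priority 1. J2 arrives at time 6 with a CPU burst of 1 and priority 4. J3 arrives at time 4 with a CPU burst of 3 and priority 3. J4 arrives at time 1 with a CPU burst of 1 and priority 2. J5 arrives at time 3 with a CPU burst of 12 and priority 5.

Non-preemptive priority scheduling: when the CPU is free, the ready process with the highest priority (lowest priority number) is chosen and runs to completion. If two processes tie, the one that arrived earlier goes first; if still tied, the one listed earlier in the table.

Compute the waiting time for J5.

Gantt: | idle 0-1 | J4 1-2 | idle 2-3 | J1 3-16 | J3 16-19 | J2 19-20 | J5 20-32 |
Completion: J1=16  J2=20  J3=19  J4=2  J5=32
Waiting(J5) = turnaround − burst = 29 − 12 = 17

17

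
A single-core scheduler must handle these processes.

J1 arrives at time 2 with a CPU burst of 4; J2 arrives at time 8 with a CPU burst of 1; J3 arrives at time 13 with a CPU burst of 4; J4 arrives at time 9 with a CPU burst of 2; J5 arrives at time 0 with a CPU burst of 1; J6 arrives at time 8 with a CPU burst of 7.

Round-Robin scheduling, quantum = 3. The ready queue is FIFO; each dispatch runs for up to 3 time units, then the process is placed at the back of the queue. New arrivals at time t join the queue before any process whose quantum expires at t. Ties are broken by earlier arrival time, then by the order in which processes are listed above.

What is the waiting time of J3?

5

Schedule: | J5 0-1 | idle 1-2 | J1 2-6 | idle 6-8 | J2 8-9 | J6 9-12 | J4 12-14 | J6 14-17 | J3 17-20 | J6 20-21 | J3 21-22 |
Completion: J1=6  J2=9  J3=22  J4=14  J5=1  J6=21
Waiting(J3) = turnaround − burst = 9 − 4 = 5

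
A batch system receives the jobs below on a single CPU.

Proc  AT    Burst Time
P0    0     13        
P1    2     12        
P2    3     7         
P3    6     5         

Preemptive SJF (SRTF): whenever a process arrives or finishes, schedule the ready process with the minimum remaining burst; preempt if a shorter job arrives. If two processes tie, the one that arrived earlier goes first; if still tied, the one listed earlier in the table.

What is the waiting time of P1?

Timeline: | P0 0-3 | P2 3-10 | P3 10-15 | P0 15-25 | P1 25-37 |
Completion: P0=25  P1=37  P2=10  P3=15
Waiting(P1) = turnaround − burst = 35 − 12 = 23

23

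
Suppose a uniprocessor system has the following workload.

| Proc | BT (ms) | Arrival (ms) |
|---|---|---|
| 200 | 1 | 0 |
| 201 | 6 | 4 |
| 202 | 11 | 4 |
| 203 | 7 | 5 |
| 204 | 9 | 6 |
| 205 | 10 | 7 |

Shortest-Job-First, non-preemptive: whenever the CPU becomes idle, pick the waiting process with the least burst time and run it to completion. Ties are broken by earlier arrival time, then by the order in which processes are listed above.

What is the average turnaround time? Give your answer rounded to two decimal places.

18.50

Timeline: | 200 0-1 | idle 1-4 | 201 4-10 | 203 10-17 | 204 17-26 | 205 26-36 | 202 36-47 |
Completion: 200=1  201=10  202=47  203=17  204=26  205=36
Turnaround (C−A): 200=1  201=6  202=43  203=12  204=20  205=29
Turnaround times: 200=1, 201=6, 202=43, 203=12, 204=20, 205=29
Average turnaround = (1+6+43+12+20+29) / 6 = 111/6 = 18.50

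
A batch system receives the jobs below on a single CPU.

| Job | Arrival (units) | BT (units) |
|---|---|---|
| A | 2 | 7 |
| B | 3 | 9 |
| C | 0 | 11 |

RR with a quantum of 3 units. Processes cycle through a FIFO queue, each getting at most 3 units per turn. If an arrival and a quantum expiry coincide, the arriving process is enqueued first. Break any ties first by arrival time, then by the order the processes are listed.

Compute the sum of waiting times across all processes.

42

Schedule: | C 0-3 | A 3-6 | B 6-9 | C 9-12 | A 12-15 | B 15-18 | C 18-21 | A 21-22 | B 22-25 | C 25-27 |
Completion: A=22  B=25  C=27
Turnaround (C−A): A=20  B=22  C=27
Waiting = turnaround − burst: A=13, B=13, C=16
Total waiting = 13 + 13 + 16 = 42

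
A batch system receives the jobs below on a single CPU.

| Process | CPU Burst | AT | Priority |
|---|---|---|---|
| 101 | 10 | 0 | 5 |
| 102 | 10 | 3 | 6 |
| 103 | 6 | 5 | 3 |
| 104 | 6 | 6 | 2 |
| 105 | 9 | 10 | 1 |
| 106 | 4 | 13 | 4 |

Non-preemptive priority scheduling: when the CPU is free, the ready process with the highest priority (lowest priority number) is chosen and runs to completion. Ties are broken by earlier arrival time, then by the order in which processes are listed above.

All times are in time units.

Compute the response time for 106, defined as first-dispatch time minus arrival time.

18

Timeline: | 101 0-10 | 105 10-19 | 104 19-25 | 103 25-31 | 106 31-35 | 102 35-45 |
Completion: 101=10  102=45  103=31  104=25  105=19  106=35
Turnaround (C−A): 101=10  102=42  103=26  104=19  105=9  106=22
Response(106) = first start − arrival = 31 − 13 = 18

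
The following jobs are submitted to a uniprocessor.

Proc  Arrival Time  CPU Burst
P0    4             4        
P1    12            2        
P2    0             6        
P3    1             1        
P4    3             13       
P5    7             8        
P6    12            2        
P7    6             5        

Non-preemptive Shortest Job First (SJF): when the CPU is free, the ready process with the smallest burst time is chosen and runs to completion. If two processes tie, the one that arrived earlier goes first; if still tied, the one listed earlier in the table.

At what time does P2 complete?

Gantt: | P2 0-6 | P3 6-7 | P0 7-11 | P7 11-16 | P1 16-18 | P6 18-20 | P5 20-28 | P4 28-41 |
Completion: P0=11  P1=18  P2=6  P3=7  P4=41  P5=28  P6=20  P7=16
Turnaround (C−A): P0=7  P1=6  P2=6  P3=6  P4=38  P5=21  P6=8  P7=10

6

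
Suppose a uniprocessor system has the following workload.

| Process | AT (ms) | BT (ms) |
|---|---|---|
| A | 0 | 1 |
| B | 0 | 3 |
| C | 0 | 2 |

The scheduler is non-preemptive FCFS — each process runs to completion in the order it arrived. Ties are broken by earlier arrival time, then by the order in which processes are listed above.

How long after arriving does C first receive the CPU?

4

Schedule: | A 0-1 | B 1-4 | C 4-6 |
Completion: A=1  B=4  C=6
Response(C) = first start − arrival = 4 − 0 = 4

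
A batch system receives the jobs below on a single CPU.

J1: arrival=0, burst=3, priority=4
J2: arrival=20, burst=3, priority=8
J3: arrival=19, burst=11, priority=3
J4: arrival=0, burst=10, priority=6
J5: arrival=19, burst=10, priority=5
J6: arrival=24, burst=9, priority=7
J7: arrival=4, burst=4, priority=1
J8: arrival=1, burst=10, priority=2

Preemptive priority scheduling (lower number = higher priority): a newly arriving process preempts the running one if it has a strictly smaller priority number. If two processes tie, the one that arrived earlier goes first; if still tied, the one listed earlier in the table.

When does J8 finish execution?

Schedule: | J1 0-1 | J8 1-4 | J7 4-8 | J8 8-15 | J1 15-17 | J4 17-19 | J3 19-30 | J5 30-40 | J4 40-48 | J6 48-57 | J2 57-60 |
Completion: J1=17  J2=60  J3=30  J4=48  J5=40  J6=57  J7=8  J8=15
Turnaround (C−A): J1=17  J2=40  J3=11  J4=48  J5=21  J6=33  J7=4  J8=14

15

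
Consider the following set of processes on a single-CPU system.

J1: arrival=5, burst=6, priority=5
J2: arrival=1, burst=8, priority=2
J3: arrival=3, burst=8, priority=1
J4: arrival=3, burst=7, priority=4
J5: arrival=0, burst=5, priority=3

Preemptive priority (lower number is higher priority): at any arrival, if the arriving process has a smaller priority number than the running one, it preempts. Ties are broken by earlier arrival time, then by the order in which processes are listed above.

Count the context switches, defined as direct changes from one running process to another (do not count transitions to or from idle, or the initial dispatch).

6

Timeline: | J5 0-1 | J2 1-3 | J3 3-11 | J2 11-17 | J5 17-21 | J4 21-28 | J1 28-34 |
Completion: J1=34  J2=17  J3=11  J4=28  J5=21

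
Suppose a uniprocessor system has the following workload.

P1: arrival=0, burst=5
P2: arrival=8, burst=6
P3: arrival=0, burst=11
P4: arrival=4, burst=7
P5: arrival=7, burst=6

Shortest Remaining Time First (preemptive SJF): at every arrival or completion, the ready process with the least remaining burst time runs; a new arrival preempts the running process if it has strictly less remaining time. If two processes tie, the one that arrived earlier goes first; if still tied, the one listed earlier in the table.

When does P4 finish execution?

Schedule: | P1 0-5 | P4 5-12 | P5 12-18 | P2 18-24 | P3 24-35 |
Completion: P1=5  P2=24  P3=35  P4=12  P5=18
Turnaround (C−A): P1=5  P2=16  P3=35  P4=8  P5=11

12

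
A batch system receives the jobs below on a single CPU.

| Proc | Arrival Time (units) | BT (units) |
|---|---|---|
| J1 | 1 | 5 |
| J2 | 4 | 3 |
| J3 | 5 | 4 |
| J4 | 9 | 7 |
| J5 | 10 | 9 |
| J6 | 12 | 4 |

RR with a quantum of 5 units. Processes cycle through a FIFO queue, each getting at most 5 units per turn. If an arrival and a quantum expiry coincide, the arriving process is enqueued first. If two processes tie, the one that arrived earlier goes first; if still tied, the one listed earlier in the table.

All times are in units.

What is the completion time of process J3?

13

Gantt: | idle 0-1 | J1 1-6 | J2 6-9 | J3 9-13 | J4 13-18 | J5 18-23 | J6 23-27 | J4 27-29 | J5 29-33 |
Completion: J1=6  J2=9  J3=13  J4=29  J5=33  J6=27
Turnaround (C−A): J1=5  J2=5  J3=8  J4=20  J5=23  J6=15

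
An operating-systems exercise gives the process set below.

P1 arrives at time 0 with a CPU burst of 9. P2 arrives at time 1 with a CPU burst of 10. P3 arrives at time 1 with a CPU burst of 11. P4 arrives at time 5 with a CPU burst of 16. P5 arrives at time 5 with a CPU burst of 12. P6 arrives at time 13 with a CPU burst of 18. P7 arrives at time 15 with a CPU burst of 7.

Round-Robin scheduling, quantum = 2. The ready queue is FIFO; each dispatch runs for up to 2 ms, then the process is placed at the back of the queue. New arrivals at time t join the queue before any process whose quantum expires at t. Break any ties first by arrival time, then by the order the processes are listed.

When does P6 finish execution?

83

Timeline: | P1 0-2 | P2 2-4 | P3 4-6 | P1 6-8 | P2 8-10 | P4 10-12 | P5 12-14 | P3 14-16 | P1 16-18 | P2 18-20 | P4 20-22 | P6 22-24 | P5 24-26 | P7 26-28 | P3 28-30 | P1 30-32 | P2 32-34 | P4 34-36 | P6 36-38 | P5 38-40 | P7 40-42 | P3 42-44 | P1 44-45 | P2 45-47 | P4 47-49 | P6 49-51 | P5 51-53 | P7 53-55 | P3 55-57 | P4 57-59 | P6 59-61 | P5 61-63 | P7 63-64 | P3 64-65 | P4 65-67 | P6 67-69 | P5 69-71 | P4 71-73 | P6 73-75 | P4 75-77 | P6 77-83 |
Completion: P1=45  P2=47  P3=65  P4=77  P5=71  P6=83  P7=64
Turnaround (C−A): P1=45  P2=46  P3=64  P4=72  P5=66  P6=70  P7=49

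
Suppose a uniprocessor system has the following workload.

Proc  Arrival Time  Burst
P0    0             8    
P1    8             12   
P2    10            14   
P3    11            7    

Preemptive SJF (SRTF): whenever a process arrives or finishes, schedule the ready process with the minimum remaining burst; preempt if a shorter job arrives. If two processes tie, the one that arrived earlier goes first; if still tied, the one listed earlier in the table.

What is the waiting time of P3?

Timeline: | P0 0-8 | P1 8-11 | P3 11-18 | P1 18-27 | P2 27-41 |
Completion: P0=8  P1=27  P2=41  P3=18
Turnaround (C−A): P0=8  P1=19  P2=31  P3=7
Waiting(P3) = turnaround − burst = 7 − 7 = 0

0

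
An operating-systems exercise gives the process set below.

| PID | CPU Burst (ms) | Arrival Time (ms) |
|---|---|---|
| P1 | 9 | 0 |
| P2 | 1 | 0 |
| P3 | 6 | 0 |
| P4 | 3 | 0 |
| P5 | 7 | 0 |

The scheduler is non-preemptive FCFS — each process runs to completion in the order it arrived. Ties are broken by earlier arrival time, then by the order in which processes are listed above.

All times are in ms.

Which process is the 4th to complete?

Schedule: | P1 0-9 | P2 9-10 | P3 10-16 | P4 16-19 | P5 19-26 |
Completion: P1=9  P2=10  P3=16  P4=19  P5=26
Turnaround (C−A): P1=9  P2=10  P3=16  P4=19  P5=26
Finish order: P1 → P2 → P3 → P4 → P5

P4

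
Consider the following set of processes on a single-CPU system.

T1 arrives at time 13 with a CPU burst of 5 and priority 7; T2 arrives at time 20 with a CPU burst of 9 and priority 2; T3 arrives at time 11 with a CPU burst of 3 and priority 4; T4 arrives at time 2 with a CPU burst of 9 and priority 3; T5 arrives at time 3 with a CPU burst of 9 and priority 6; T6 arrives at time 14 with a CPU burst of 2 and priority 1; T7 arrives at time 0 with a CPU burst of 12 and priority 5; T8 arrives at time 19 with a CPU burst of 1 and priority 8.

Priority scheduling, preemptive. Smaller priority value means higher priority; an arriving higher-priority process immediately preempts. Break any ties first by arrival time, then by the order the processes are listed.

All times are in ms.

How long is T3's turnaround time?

Gantt: | T7 0-2 | T4 2-11 | T3 11-14 | T6 14-16 | T7 16-20 | T2 20-29 | T7 29-35 | T5 35-44 | T1 44-49 | T8 49-50 |
Completion: T1=49  T2=29  T3=14  T4=11  T5=44  T6=16  T7=35  T8=50
Turnaround (C−A): T1=36  T2=9  T3=3  T4=9  T5=41  T6=2  T7=35  T8=31
Turnaround(T3) = completion − arrival = 14 − 11 = 3

3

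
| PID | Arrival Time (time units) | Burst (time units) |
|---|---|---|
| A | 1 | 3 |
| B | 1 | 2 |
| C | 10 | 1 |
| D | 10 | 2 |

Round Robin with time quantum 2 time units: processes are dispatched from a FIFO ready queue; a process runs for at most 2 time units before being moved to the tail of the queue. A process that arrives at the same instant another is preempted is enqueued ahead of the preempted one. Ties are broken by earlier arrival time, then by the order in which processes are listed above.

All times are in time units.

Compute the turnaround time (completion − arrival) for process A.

Timeline: | idle 0-1 | A 1-3 | B 3-5 | A 5-6 | idle 6-10 | C 10-11 | D 11-13 |
Completion: A=6  B=5  C=11  D=13
Turnaround (C−A): A=5  B=4  C=1  D=3
Turnaround(A) = completion − arrival = 6 − 1 = 5

5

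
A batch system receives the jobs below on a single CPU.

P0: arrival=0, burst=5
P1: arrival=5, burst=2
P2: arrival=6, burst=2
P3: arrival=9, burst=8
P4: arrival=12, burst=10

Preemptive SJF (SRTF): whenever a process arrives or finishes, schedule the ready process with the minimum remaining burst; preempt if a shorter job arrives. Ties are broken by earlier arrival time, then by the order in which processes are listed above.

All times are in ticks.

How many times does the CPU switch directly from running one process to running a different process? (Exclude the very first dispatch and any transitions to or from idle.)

Schedule: | P0 0-5 | P1 5-7 | P2 7-9 | P3 9-17 | P4 17-27 |
Completion: P0=5  P1=7  P2=9  P3=17  P4=27

4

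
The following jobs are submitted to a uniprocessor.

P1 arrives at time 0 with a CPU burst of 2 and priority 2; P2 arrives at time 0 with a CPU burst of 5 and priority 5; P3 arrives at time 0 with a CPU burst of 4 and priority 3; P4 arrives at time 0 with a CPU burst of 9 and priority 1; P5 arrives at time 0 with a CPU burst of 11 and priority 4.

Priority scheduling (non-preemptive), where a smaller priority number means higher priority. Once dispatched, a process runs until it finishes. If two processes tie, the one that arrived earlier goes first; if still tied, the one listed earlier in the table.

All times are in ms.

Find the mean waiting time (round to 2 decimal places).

Timeline: | P4 0-9 | P1 9-11 | P3 11-15 | P5 15-26 | P2 26-31 |
Completion: P1=11  P2=31  P3=15  P4=9  P5=26
Waiting times: P1=9, P2=26, P3=11, P4=0, P5=15
Average waiting = (9+26+11+0+15) / 5 = 61/5 = 12.20

12.20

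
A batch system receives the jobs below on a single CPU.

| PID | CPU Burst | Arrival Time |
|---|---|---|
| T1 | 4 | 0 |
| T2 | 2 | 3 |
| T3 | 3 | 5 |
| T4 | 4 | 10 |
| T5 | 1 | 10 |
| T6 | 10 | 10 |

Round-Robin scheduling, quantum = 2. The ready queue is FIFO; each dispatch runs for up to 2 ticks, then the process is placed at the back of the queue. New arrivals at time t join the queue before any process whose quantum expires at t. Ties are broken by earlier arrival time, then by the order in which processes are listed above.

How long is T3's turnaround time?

4

Gantt: | T1 0-4 | T2 4-6 | T3 6-9 | idle 9-10 | T4 10-12 | T5 12-13 | T6 13-15 | T4 15-17 | T6 17-25 |
Completion: T1=4  T2=6  T3=9  T4=17  T5=13  T6=25
Turnaround(T3) = completion − arrival = 9 − 5 = 4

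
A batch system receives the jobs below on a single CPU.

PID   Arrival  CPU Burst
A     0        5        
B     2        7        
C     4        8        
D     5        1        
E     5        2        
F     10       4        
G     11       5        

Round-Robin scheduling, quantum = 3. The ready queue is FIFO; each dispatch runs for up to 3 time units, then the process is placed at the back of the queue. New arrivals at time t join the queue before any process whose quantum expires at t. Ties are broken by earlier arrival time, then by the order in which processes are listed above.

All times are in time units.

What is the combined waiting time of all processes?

82

Gantt: | A 0-3 | B 3-6 | A 6-8 | C 8-11 | D 11-12 | E 12-14 | B 14-17 | F 17-20 | G 20-23 | C 23-26 | B 26-27 | F 27-28 | G 28-30 | C 30-32 |
Completion: A=8  B=27  C=32  D=12  E=14  F=28  G=30
Turnaround (C−A): A=8  B=25  C=28  D=7  E=9  F=18  G=19
Waiting = turnaround − burst: A=3, B=18, C=20, D=6, E=7, F=14, G=14
Total waiting = 3 + 18 + 20 + 6 + 7 + 14 + 14 = 82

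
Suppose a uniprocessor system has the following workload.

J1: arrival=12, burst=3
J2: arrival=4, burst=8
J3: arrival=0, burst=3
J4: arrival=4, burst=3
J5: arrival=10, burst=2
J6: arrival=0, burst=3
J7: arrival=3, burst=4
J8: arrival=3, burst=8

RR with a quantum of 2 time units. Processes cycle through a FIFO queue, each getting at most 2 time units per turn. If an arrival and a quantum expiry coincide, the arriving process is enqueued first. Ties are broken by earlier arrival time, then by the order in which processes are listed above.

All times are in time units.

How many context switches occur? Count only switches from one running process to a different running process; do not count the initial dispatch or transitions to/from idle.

18

Gantt: | J3 0-2 | J6 2-4 | J3 4-5 | J7 5-7 | J8 7-9 | J2 9-11 | J4 11-13 | J6 13-14 | J7 14-16 | J8 16-18 | J5 18-20 | J2 20-22 | J1 22-24 | J4 24-25 | J8 25-27 | J2 27-29 | J1 29-30 | J8 30-32 | J2 32-34 |
Completion: J1=30  J2=34  J3=5  J4=25  J5=20  J6=14  J7=16  J8=32
Turnaround (C−A): J1=18  J2=30  J3=5  J4=21  J5=10  J6=14  J7=13  J8=29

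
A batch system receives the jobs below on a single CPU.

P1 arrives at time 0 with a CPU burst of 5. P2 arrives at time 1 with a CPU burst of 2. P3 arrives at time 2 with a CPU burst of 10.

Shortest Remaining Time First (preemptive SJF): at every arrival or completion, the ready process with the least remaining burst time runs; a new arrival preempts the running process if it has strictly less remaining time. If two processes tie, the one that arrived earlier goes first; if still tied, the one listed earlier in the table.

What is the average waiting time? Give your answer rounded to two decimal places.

2.33

Schedule: | P1 0-1 | P2 1-3 | P1 3-7 | P3 7-17 |
Completion: P1=7  P2=3  P3=17
Turnaround (C−A): P1=7  P2=2  P3=15
Waiting times: P1=2, P2=0, P3=5
Average waiting = (2+0+5) / 3 = 7/3 = 2.33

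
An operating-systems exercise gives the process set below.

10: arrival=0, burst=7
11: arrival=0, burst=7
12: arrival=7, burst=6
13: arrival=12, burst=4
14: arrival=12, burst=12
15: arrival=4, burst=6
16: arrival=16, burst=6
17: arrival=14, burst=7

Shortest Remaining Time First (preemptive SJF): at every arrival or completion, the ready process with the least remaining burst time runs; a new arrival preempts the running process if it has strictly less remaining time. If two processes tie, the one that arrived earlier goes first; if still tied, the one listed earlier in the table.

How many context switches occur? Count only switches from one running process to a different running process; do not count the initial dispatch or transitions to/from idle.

7

Timeline: | 10 0-7 | 15 7-13 | 13 13-17 | 12 17-23 | 16 23-29 | 11 29-36 | 17 36-43 | 14 43-55 |
Completion: 10=7  11=36  12=23  13=17  14=55  15=13  16=29  17=43
Turnaround (C−A): 10=7  11=36  12=16  13=5  14=43  15=9  16=13  17=29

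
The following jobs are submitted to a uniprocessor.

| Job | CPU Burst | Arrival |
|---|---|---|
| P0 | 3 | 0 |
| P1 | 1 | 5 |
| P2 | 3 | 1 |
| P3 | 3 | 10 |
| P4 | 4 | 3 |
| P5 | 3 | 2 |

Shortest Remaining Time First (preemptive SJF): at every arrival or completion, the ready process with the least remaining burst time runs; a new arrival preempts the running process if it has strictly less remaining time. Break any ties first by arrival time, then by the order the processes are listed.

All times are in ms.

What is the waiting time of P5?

5

Schedule: | P0 0-3 | P2 3-6 | P1 6-7 | P5 7-10 | P3 10-13 | P4 13-17 |
Completion: P0=3  P1=7  P2=6  P3=13  P4=17  P5=10
Turnaround (C−A): P0=3  P1=2  P2=5  P3=3  P4=14  P5=8
Waiting(P5) = turnaround − burst = 8 − 3 = 5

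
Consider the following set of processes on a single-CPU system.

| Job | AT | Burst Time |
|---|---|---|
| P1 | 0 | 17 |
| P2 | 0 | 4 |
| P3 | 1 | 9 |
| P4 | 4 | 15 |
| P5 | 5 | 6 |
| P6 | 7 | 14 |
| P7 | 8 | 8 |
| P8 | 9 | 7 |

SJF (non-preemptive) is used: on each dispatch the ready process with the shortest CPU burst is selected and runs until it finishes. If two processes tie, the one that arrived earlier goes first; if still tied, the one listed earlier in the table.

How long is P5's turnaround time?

14

Timeline: | P2 0-4 | P3 4-13 | P5 13-19 | P8 19-26 | P7 26-34 | P6 34-48 | P4 48-63 | P1 63-80 |
Completion: P1=80  P2=4  P3=13  P4=63  P5=19  P6=48  P7=34  P8=26
Turnaround (C−A): P1=80  P2=4  P3=12  P4=59  P5=14  P6=41  P7=26  P8=17
Turnaround(P5) = completion − arrival = 19 − 5 = 14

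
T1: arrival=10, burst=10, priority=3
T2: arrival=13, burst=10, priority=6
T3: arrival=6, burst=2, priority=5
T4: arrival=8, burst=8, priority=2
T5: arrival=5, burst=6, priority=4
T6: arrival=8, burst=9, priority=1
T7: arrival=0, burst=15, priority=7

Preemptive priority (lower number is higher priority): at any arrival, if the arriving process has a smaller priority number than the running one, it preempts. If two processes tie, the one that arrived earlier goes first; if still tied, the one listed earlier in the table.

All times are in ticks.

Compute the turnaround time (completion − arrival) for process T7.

Gantt: | T7 0-5 | T5 5-8 | T6 8-17 | T4 17-25 | T1 25-35 | T5 35-38 | T3 38-40 | T2 40-50 | T7 50-60 |
Completion: T1=35  T2=50  T3=40  T4=25  T5=38  T6=17  T7=60
Turnaround(T7) = completion − arrival = 60 − 0 = 60

60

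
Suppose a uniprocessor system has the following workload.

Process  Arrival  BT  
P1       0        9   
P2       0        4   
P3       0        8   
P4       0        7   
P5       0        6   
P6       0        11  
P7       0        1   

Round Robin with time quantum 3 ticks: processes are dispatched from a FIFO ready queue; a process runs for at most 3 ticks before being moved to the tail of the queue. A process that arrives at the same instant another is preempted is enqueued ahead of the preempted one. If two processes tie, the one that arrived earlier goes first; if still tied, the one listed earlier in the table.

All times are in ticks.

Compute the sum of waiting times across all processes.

Timeline: | P1 0-3 | P2 3-6 | P3 6-9 | P4 9-12 | P5 12-15 | P6 15-18 | P7 18-19 | P1 19-22 | P2 22-23 | P3 23-26 | P4 26-29 | P5 29-32 | P6 32-35 | P1 35-38 | P3 38-40 | P4 40-41 | P6 41-46 |
Completion: P1=38  P2=23  P3=40  P4=41  P5=32  P6=46  P7=19
Waiting = turnaround − burst: P1=29, P2=19, P3=32, P4=34, P5=26, P6=35, P7=18
Total waiting = 29 + 19 + 32 + 34 + 26 + 35 + 18 = 193

193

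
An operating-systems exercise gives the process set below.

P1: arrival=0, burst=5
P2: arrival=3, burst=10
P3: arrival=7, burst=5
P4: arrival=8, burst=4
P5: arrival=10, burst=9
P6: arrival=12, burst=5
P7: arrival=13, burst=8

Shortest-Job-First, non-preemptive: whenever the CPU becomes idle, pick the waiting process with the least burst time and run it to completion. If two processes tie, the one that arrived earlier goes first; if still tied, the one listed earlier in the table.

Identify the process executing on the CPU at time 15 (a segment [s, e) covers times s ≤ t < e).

Schedule: | P1 0-5 | P2 5-15 | P4 15-19 | P3 19-24 | P6 24-29 | P7 29-37 | P5 37-46 |
Completion: P1=5  P2=15  P3=24  P4=19  P5=46  P6=29  P7=37
Turnaround (C−A): P1=5  P2=12  P3=17  P4=11  P5=36  P6=17  P7=24

P4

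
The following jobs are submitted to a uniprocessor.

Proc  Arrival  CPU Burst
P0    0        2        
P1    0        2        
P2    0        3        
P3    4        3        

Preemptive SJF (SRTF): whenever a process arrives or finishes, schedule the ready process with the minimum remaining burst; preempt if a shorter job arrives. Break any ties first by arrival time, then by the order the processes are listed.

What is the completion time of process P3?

Gantt: | P0 0-2 | P1 2-4 | P2 4-7 | P3 7-10 |
Completion: P0=2  P1=4  P2=7  P3=10

10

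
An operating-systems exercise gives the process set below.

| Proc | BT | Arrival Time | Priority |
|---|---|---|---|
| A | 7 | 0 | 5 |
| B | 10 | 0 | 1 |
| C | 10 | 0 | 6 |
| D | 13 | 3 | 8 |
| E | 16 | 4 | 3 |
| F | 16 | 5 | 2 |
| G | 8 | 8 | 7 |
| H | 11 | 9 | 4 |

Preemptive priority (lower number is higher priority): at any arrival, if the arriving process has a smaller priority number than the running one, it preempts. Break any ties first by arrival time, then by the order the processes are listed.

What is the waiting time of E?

22

Timeline: | B 0-10 | F 10-26 | E 26-42 | H 42-53 | A 53-60 | C 60-70 | G 70-78 | D 78-91 |
Completion: A=60  B=10  C=70  D=91  E=42  F=26  G=78  H=53
Turnaround (C−A): A=60  B=10  C=70  D=88  E=38  F=21  G=70  H=44
Waiting(E) = turnaround − burst = 38 − 16 = 22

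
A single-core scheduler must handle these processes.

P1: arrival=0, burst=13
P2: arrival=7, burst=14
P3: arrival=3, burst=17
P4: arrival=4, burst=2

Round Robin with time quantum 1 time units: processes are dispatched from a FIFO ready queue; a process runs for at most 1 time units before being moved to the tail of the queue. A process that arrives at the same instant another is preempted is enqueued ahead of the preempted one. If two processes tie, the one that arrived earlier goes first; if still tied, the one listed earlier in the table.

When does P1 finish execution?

Schedule: | P1 0-3 | P3 3-4 | P1 4-5 | P4 5-6 | P3 6-7 | P1 7-8 | P4 8-9 | P2 9-10 | P3 10-11 | P1 11-12 | P2 12-13 | P3 13-14 | P1 14-15 | P2 15-16 | P3 16-17 | P1 17-18 | P2 18-19 | P3 19-20 | P1 20-21 | P2 21-22 | P3 22-23 | P1 23-24 | P2 24-25 | P3 25-26 | P1 26-27 | P2 27-28 | P3 28-29 | P1 29-30 | P2 30-31 | P3 31-32 | P1 32-33 | P2 33-34 | P3 34-35 | P2 35-36 | P3 36-37 | P2 37-38 | P3 38-39 | P2 39-40 | P3 40-41 | P2 41-42 | P3 42-43 | P2 43-44 | P3 44-46 |
Completion: P1=33  P2=44  P3=46  P4=9
Turnaround (C−A): P1=33  P2=37  P3=43  P4=5

33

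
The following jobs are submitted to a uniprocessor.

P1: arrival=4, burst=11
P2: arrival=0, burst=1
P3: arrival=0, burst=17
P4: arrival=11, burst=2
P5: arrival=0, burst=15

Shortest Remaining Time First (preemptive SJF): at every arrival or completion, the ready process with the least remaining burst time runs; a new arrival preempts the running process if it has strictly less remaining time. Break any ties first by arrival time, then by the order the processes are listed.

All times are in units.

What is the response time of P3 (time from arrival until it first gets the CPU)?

29

Gantt: | P2 0-1 | P5 1-4 | P1 4-11 | P4 11-13 | P1 13-17 | P5 17-29 | P3 29-46 |
Completion: P1=17  P2=1  P3=46  P4=13  P5=29
Turnaround (C−A): P1=13  P2=1  P3=46  P4=2  P5=29
Response(P3) = first start − arrival = 29 − 0 = 29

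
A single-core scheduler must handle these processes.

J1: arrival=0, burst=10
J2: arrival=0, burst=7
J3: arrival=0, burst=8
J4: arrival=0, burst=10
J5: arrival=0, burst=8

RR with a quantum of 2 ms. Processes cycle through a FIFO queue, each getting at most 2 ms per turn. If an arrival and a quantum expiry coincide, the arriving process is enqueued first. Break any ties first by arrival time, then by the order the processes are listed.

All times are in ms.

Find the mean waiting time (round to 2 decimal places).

Schedule: | J1 0-2 | J2 2-4 | J3 4-6 | J4 6-8 | J5 8-10 | J1 10-12 | J2 12-14 | J3 14-16 | J4 16-18 | J5 18-20 | J1 20-22 | J2 22-24 | J3 24-26 | J4 26-28 | J5 28-30 | J1 30-32 | J2 32-33 | J3 33-35 | J4 35-37 | J5 37-39 | J1 39-41 | J4 41-43 |
Completion: J1=41  J2=33  J3=35  J4=43  J5=39
Turnaround (C−A): J1=41  J2=33  J3=35  J4=43  J5=39
Waiting times: J1=31, J2=26, J3=27, J4=33, J5=31
Average waiting = (31+26+27+33+31) / 5 = 148/5 = 29.60

29.60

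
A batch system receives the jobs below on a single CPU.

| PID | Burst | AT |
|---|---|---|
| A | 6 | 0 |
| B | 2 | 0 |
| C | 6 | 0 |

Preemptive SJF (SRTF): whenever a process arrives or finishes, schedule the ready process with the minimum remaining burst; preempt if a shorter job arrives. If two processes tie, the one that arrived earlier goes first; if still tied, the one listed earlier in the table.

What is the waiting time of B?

0

Timeline: | B 0-2 | A 2-8 | C 8-14 |
Completion: A=8  B=2  C=14
Turnaround (C−A): A=8  B=2  C=14
Waiting(B) = turnaround − burst = 2 − 2 = 0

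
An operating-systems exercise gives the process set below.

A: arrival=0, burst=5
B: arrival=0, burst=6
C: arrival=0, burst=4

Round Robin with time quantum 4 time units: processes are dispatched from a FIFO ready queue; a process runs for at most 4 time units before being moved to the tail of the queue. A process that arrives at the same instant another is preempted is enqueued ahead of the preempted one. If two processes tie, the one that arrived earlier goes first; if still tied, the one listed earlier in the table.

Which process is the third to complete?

Timeline: | A 0-4 | B 4-8 | C 8-12 | A 12-13 | B 13-15 |
Completion: A=13  B=15  C=12
Turnaround (C−A): A=13  B=15  C=12
Finish order: C → A → B

B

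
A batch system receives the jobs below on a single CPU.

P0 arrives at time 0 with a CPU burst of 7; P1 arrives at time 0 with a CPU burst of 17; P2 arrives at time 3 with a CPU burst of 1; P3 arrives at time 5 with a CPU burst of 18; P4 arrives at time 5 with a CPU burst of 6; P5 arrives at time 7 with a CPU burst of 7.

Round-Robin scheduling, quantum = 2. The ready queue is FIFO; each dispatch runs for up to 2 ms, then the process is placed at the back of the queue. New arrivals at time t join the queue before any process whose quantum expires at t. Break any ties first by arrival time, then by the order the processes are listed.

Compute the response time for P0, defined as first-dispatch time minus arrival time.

Gantt: | P0 0-2 | P1 2-4 | P0 4-6 | P2 6-7 | P1 7-9 | P3 9-11 | P4 11-13 | P0 13-15 | P5 15-17 | P1 17-19 | P3 19-21 | P4 21-23 | P0 23-24 | P5 24-26 | P1 26-28 | P3 28-30 | P4 30-32 | P5 32-34 | P1 34-36 | P3 36-38 | P5 38-39 | P1 39-41 | P3 41-43 | P1 43-45 | P3 45-47 | P1 47-49 | P3 49-51 | P1 51-52 | P3 52-56 |
Completion: P0=24  P1=52  P2=7  P3=56  P4=32  P5=39
Response(P0) = first start − arrival = 0 − 0 = 0

0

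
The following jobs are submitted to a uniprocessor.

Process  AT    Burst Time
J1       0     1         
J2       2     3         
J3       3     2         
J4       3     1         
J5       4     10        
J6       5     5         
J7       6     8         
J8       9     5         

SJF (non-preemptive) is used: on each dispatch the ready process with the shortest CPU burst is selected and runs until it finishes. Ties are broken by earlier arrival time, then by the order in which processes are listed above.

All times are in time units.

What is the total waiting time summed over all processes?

Schedule: | J1 0-1 | idle 1-2 | J2 2-5 | J4 5-6 | J3 6-8 | J6 8-13 | J8 13-18 | J7 18-26 | J5 26-36 |
Completion: J1=1  J2=5  J3=8  J4=6  J5=36  J6=13  J7=26  J8=18
Waiting = turnaround − burst: J1=0, J2=0, J3=3, J4=2, J5=22, J6=3, J7=12, J8=4
Total waiting = 0 + 0 + 3 + 2 + 22 + 3 + 12 + 4 = 46

46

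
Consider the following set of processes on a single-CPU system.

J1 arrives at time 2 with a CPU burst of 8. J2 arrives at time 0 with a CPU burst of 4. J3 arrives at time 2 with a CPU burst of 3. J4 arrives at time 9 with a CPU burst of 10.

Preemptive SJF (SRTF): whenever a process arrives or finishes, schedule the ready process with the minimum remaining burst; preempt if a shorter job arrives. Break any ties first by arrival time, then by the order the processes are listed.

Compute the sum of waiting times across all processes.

13

Gantt: | J2 0-4 | J3 4-7 | J1 7-15 | J4 15-25 |
Completion: J1=15  J2=4  J3=7  J4=25
Turnaround (C−A): J1=13  J2=4  J3=5  J4=16
Waiting = turnaround − burst: J1=5, J2=0, J3=2, J4=6
Total waiting = 5 + 0 + 2 + 6 = 13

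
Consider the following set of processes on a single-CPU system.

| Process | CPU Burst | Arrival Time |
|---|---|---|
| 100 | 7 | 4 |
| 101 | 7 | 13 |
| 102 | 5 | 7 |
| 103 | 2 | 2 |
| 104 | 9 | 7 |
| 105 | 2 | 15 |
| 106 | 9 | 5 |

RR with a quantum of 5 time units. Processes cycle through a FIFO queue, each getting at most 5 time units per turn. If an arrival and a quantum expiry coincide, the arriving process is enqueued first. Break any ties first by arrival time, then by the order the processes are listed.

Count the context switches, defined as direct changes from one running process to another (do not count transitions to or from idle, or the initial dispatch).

Gantt: | idle 0-2 | 103 2-4 | 100 4-9 | 106 9-14 | 102 14-19 | 104 19-24 | 100 24-26 | 101 26-31 | 106 31-35 | 105 35-37 | 104 37-41 | 101 41-43 |
Completion: 100=26  101=43  102=19  103=4  104=41  105=37  106=35

10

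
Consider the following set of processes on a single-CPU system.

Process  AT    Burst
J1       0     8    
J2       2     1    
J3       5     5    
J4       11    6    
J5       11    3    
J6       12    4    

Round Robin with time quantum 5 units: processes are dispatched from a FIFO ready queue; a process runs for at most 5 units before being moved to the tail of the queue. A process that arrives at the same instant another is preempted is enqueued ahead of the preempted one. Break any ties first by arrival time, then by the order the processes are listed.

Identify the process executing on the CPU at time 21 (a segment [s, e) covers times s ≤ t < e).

Timeline: | J1 0-5 | J2 5-6 | J3 6-11 | J1 11-14 | J4 14-19 | J5 19-22 | J6 22-26 | J4 26-27 |
Completion: J1=14  J2=6  J3=11  J4=27  J5=22  J6=26
Turnaround (C−A): J1=14  J2=4  J3=6  J4=16  J5=11  J6=14

J5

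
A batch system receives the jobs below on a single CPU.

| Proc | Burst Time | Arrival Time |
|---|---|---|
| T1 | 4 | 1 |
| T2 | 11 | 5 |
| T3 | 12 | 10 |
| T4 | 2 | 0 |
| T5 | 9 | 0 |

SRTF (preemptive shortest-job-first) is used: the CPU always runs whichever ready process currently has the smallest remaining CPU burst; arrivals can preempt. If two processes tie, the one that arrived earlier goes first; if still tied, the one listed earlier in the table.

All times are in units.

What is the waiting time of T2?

10

Gantt: | T4 0-2 | T1 2-6 | T5 6-15 | T2 15-26 | T3 26-38 |
Completion: T1=6  T2=26  T3=38  T4=2  T5=15
Turnaround (C−A): T1=5  T2=21  T3=28  T4=2  T5=15
Waiting(T2) = turnaround − burst = 21 − 11 = 10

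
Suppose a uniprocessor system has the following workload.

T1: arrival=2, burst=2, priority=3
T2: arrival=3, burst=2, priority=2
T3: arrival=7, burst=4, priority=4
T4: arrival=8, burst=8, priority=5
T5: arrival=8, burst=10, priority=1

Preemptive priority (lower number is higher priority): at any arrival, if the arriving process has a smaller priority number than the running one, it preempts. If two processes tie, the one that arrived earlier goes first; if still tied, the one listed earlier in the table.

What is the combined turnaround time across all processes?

Timeline: | idle 0-2 | T1 2-3 | T2 3-5 | T1 5-6 | idle 6-7 | T3 7-8 | T5 8-18 | T3 18-21 | T4 21-29 |
Completion: T1=6  T2=5  T3=21  T4=29  T5=18
Turnaround (C−A): T1=4  T2=2  T3=14  T4=21  T5=10
Turnaround = completion − arrival: T1=4, T2=2, T3=14, T4=21, T5=10
Total turnaround = 4 + 2 + 14 + 21 + 10 = 51

51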